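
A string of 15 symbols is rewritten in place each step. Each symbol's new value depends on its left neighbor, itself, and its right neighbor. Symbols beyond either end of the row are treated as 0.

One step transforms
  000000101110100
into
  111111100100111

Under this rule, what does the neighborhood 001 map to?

At position 5 the neighborhood is 001; the next row has 1 there.

1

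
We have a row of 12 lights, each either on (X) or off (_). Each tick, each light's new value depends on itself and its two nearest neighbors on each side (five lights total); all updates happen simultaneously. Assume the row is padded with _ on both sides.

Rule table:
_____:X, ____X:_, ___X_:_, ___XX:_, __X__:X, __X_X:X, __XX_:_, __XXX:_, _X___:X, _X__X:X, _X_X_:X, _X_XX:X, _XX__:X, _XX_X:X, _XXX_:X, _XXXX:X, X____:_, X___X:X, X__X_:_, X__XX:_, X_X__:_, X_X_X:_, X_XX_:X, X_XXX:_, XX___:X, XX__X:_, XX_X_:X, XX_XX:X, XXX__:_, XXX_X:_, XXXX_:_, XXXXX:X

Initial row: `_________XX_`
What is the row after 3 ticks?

XXXXXXX___XX
_XXXX__XX__X
__X_____X__X

__X_____X__X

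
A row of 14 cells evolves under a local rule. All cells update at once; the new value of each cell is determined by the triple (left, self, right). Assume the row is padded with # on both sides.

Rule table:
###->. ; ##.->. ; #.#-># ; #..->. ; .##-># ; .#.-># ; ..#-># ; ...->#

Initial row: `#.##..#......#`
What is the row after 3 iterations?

.##..##.######
##..##.##.....
...##.##..####

...##.##..####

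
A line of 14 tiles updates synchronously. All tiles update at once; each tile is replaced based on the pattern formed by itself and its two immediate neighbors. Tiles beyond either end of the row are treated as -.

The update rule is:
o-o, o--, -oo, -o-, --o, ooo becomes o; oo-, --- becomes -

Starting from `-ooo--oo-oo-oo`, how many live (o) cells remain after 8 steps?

10

ooo-ooo-oo-oo-
oo-ooo-oo-oo-o
o-ooo-oo-oo-oo
oooo-oo-oo-oo-
ooo-oo-oo-oo-o
oo-oo-oo-oo-oo
o-oo-oo-oo-oo-
ooo-oo-oo-oo-o
count of o: 10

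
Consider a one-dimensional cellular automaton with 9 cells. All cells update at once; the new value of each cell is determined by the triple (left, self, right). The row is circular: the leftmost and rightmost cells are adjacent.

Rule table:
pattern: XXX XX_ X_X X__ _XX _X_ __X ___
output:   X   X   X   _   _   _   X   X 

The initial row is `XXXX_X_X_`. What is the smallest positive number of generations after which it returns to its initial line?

9

_XXXX_X_X
X_XXXX_X_
_X_XXXX_X
X_X_XXXX_
_X_X_XXXX
X_X_X_XXX
XX_X_X_XX
XXX_X_X_X
XXXX_X_X_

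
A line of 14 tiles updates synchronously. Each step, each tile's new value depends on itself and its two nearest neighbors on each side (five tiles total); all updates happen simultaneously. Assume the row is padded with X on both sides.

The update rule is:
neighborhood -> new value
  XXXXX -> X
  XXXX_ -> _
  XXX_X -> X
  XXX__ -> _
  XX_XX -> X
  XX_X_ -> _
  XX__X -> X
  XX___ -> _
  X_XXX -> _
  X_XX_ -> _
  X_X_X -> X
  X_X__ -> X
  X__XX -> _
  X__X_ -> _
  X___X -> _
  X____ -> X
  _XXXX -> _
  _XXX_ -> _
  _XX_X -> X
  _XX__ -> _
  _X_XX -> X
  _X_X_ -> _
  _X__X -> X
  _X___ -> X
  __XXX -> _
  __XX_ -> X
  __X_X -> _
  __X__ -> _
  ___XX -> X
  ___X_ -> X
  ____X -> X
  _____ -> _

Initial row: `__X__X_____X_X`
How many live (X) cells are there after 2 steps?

step 1: X__X__XX_XX_X_
step 2: _X__X_XXX_X_XX
count of X: 8

8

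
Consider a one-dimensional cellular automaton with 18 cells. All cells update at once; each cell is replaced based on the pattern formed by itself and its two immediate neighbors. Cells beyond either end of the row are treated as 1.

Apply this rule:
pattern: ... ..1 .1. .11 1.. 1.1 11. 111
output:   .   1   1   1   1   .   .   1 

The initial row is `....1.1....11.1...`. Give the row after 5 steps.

.1111.111.11.11111

1..11.11..11..11.1
.111..1.111.111..1
.11.111.11..11.111
.1..11..1.111..111
.1111.111.11.11111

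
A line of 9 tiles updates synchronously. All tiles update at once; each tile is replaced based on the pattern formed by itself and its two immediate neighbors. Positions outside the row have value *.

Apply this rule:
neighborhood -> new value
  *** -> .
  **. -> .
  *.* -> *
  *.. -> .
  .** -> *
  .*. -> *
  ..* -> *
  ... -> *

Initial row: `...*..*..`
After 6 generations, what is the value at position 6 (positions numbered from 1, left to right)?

generation 1: .***.**.*
generation 2: **..**.**
generation 3: ...**.**.
generation 4: .***.**.*  (repeats generation 1; period 3)
generation 6: ...**.**.
position 6 holds .

.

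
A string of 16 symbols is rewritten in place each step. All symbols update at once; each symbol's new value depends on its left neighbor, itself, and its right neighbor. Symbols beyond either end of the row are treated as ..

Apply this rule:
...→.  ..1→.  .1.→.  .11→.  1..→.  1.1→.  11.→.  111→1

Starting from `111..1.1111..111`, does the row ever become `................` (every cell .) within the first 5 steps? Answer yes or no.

yes

.1......11....1.
................
all cells are . at step 2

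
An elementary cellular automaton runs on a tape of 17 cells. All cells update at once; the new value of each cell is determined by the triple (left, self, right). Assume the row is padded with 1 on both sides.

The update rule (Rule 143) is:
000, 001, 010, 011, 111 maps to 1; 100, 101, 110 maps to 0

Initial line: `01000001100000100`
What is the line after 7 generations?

01010111100111111

generation 1: 01011111001111101
generation 2: 01011110011111001
generation 3: 01011100111110011
generation 4: 01011001111100111
generation 5: 01010011111001111
generation 6: 01010111110011111
generation 7: 01010111100111111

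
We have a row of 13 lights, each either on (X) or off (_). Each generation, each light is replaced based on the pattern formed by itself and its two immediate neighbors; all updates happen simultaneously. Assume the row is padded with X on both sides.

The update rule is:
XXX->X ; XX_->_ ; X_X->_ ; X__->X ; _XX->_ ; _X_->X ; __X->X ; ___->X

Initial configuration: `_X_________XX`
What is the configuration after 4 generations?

X___XXXX___XX

generation 1: _XXXXXXXXXX_X
generation 2: __XXXXXXXX___
generation 3: XX_XXXXXX_XXX
generation 4: X___XXXX___XX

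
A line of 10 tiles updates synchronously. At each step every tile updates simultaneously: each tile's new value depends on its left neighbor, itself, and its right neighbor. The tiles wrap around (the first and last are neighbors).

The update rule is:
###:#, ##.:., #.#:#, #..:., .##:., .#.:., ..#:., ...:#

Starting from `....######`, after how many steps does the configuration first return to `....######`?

6

.##..####.
......##..
#####....#
####..##..
.##.......
....######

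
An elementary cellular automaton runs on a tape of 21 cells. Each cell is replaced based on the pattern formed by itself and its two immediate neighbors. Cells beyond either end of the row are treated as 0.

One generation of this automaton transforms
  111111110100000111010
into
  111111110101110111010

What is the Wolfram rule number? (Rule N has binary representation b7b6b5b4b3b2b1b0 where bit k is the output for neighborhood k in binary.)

position 1: 111 → 1  (bit 7 = 1)
position 7: 110 → 1  (bit 6 = 1)
position 8: 101 → 0  (bit 5 = 0)
position 10: 100 → 0  (bit 4 = 0)
position 0: 011 → 1  (bit 3 = 1)
position 9: 010 → 1  (bit 2 = 1)
position 14: 001 → 0  (bit 1 = 0)
position 11: 000 → 1  (bit 0 = 1)
bits b7..b0 = 11001101 = 205

205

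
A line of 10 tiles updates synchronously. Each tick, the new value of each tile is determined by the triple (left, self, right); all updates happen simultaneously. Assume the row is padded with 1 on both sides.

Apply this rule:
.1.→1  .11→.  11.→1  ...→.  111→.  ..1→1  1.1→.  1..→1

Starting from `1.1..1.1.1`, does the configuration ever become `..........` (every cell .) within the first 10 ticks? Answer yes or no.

no

tick 1: 1.1111.1..
tick 2: 1....1.111
tick 3: 11..11....
tick 4: .111.11..1
tick 5: ...1..111.
tick 6: 1.1111..1.
tick 7: 1....1111.
tick 8: 11..1...1.
tick 9: .11111.11.
tick 10: .....1..1.
tick 10 is .....1..1., still not uniform .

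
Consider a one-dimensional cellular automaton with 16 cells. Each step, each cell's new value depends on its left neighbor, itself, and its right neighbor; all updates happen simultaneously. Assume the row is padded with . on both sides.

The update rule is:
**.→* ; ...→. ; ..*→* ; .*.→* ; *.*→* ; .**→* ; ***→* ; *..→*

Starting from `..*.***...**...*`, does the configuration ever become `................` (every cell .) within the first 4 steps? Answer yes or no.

.*******.****.**
****************
****************  (fixed point — unchanged through step 4)
step 4 is ****************, still not uniform .

no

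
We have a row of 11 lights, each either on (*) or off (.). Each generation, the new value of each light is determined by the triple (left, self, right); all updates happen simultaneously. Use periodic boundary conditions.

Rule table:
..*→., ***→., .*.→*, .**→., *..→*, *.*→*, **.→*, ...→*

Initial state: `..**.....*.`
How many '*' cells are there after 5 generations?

7

*..*****.**
**.....**..
.*****..**.
.....**..**
****..**..*
count of *: 7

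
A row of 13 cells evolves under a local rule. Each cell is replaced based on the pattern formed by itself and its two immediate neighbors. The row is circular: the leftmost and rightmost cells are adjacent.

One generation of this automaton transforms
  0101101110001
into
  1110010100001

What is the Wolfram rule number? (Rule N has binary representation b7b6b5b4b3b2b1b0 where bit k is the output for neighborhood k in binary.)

position 7: 111 → 1  (bit 7 = 1)
position 4: 110 → 0  (bit 6 = 0)
position 0: 101 → 1  (bit 5 = 1)
position 9: 100 → 0  (bit 4 = 0)
position 3: 011 → 0  (bit 3 = 0)
position 1: 010 → 1  (bit 2 = 1)
position 11: 001 → 0  (bit 1 = 0)
position 10: 000 → 0  (bit 0 = 0)
bits b7..b0 = 10100100 = 164

164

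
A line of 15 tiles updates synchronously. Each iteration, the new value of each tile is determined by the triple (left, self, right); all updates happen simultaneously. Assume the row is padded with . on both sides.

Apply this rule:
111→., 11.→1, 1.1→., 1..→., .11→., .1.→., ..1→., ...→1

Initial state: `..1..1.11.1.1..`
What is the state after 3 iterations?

1.......1.....1
..11111...111..
1.....1.1...1.1

1.....1.1...1.1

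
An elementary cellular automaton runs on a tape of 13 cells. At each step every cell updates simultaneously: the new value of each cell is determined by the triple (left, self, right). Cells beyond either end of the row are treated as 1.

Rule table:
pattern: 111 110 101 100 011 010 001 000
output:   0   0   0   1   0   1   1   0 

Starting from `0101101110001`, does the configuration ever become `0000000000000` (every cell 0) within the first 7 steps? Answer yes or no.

yes

0100000001010
0110000011010
0001000100010
1011101110110
0000000000000
all cells are 0 at step 5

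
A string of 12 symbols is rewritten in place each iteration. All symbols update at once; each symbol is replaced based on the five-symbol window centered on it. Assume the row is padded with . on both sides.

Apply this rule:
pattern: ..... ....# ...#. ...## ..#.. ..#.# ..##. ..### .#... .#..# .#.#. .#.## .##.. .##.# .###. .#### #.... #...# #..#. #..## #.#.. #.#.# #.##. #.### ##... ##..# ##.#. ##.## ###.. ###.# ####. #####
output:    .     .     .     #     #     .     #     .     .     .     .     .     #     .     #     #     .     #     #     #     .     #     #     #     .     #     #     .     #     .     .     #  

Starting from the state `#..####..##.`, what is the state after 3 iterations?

#.#.#.#####.
..#.#.###.#.
....#.##.#..

....#.##.#..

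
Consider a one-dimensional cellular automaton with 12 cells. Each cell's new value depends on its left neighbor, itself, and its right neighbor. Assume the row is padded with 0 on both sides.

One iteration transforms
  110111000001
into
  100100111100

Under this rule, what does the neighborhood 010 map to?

At position 11 the neighborhood is 010; the next row has 0 there.

0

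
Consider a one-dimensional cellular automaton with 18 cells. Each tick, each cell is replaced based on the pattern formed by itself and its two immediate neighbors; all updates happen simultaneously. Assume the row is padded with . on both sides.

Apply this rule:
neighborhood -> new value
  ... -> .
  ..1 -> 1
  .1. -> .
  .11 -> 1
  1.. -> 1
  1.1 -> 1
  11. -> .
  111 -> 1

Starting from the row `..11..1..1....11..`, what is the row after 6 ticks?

1.11.1.111.1.1.1.1

.11.11.11.1..11.1.
11.11.11.1.111.1.1
1.11.11.1.111.1.1.
.11.11.1.111.1.1.1
11.11.1.111.1.1.1.
1.11.1.111.1.1.1.1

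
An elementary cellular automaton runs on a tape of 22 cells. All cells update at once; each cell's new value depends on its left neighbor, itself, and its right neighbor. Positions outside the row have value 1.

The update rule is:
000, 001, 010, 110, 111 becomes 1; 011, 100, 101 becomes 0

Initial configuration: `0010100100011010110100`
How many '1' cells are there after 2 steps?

9

0110101101101010010101
0010100100101010110100
count of 1: 9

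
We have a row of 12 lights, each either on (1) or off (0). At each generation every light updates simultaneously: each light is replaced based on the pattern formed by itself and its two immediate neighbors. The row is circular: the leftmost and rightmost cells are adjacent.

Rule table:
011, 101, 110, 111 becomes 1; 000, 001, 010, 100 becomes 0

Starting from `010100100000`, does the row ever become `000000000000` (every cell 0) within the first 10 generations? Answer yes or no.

yes

generation 1: 001000000000
generation 2: 000000000000
all cells are 0 at generation 2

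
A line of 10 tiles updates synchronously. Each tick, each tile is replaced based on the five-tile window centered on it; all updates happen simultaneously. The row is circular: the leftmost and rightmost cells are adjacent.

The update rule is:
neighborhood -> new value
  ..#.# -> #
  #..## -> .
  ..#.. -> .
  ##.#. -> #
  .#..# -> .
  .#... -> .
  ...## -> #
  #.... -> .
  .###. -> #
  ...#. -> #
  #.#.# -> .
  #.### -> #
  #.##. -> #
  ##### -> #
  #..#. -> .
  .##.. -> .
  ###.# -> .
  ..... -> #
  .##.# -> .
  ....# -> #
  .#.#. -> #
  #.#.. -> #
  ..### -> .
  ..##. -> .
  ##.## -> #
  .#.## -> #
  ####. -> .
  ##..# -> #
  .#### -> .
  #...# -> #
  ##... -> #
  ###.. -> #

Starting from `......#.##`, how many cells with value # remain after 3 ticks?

#.#######.
.##.###..#
##.#####.#
count of #: 8

8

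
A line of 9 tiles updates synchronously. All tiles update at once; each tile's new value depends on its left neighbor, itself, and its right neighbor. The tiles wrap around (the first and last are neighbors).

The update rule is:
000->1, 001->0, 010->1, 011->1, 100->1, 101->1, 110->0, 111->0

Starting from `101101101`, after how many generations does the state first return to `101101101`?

011011011
110110110
101101101

3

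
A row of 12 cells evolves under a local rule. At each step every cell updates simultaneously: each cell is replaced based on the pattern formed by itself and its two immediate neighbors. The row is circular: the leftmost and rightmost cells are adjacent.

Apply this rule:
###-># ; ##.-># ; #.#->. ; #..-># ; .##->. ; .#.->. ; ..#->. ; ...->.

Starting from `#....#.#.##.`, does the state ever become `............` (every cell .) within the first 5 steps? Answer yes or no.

.#........#.
..#........#
#..#........
.#..#.......
..#..#......
step 5 is ..#..#......, still not uniform .

no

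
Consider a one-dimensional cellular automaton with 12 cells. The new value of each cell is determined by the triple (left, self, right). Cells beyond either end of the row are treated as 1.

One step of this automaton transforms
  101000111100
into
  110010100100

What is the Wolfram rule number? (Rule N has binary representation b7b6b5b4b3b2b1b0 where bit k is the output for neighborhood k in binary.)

position 7: 111 → 0  (bit 7 = 0)
position 0: 110 → 1  (bit 6 = 1)
position 1: 101 → 1  (bit 5 = 1)
position 3: 100 → 0  (bit 4 = 0)
position 6: 011 → 1  (bit 3 = 1)
position 2: 010 → 0  (bit 2 = 0)
position 5: 001 → 0  (bit 1 = 0)
position 4: 000 → 1  (bit 0 = 1)
bits b7..b0 = 01101001 = 105

105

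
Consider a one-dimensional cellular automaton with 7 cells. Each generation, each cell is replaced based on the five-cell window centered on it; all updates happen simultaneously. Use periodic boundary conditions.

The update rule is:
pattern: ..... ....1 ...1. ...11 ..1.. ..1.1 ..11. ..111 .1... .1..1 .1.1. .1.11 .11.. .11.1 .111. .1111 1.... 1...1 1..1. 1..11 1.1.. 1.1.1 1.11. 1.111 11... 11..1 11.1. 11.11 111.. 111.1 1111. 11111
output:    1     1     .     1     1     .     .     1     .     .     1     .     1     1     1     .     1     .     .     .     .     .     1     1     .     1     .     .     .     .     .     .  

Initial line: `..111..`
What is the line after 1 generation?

1111..1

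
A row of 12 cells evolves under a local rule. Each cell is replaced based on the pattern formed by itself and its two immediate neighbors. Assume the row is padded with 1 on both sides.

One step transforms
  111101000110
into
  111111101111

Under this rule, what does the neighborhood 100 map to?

1

At position 6 the neighborhood is 100; the next row has 1 there.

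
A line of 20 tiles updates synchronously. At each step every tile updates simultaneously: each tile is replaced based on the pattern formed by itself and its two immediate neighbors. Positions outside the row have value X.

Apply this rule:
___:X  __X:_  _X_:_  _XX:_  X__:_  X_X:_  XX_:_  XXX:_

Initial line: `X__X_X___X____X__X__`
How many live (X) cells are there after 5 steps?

_______X___XX_______
_XXXXX___X____XXXXX_
_______X___XX_______  (repeats step 1; period 2)
step 5: _______X___XX_______
count of X: 3

3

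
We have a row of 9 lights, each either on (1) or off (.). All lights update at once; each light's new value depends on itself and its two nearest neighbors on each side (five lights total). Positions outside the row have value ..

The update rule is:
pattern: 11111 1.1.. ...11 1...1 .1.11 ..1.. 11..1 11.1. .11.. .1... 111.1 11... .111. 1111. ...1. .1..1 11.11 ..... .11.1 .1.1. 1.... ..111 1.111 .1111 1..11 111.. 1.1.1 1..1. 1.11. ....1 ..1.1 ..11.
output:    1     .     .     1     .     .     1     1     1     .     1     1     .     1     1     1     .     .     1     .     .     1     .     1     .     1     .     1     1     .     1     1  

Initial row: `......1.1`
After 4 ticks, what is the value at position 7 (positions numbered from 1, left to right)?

.

.....11..
.....111.
.....1.11
....11.11
position 7 holds .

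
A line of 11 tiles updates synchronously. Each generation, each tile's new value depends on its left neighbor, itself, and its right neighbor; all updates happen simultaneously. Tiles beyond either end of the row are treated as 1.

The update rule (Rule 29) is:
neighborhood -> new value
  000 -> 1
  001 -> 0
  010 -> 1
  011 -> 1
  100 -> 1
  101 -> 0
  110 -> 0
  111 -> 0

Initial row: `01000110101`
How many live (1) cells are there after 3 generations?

01110100101
01000110101  (repeats generation 0; period 2)
generation 3: 01110100101
count of 1: 6

6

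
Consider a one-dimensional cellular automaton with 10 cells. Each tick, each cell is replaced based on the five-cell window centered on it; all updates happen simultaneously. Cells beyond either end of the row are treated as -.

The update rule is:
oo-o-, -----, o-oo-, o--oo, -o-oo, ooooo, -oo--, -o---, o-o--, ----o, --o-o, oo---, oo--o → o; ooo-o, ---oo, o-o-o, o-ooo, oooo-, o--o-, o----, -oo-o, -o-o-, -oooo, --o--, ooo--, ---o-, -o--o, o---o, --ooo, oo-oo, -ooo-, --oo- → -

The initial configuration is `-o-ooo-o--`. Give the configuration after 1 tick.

-oo---ooo-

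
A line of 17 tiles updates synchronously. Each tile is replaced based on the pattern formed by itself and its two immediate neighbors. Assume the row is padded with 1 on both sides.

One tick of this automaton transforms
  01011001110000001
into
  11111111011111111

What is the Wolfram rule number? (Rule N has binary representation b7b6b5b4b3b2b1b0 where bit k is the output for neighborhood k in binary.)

127

position 8: 111 → 0  (bit 7 = 0)
position 4: 110 → 1  (bit 6 = 1)
position 0: 101 → 1  (bit 5 = 1)
position 5: 100 → 1  (bit 4 = 1)
position 3: 011 → 1  (bit 3 = 1)
position 1: 010 → 1  (bit 2 = 1)
position 6: 001 → 1  (bit 1 = 1)
position 11: 000 → 1  (bit 0 = 1)
bits b7..b0 = 01111111 = 127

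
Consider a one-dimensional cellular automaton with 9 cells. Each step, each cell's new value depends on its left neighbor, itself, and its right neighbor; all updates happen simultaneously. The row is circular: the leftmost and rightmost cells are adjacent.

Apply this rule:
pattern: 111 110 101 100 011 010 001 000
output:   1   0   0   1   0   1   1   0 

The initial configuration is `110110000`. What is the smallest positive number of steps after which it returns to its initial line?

7

000001001
100011111
010101111
010100110
110111001
100010110
110110000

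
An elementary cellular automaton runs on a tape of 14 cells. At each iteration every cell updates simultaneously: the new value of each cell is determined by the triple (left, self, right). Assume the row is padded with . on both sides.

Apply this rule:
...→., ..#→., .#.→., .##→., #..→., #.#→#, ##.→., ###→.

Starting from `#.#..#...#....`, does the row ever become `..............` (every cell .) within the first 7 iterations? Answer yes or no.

yes

.#............
..............
all cells are . at iteration 2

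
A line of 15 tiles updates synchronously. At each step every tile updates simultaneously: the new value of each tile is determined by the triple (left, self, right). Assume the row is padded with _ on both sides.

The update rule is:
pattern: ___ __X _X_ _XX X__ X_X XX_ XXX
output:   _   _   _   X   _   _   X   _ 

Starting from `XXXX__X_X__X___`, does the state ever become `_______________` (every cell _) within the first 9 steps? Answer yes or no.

yes

step 1: X__X___________
step 2: _______________
all cells are _ at step 2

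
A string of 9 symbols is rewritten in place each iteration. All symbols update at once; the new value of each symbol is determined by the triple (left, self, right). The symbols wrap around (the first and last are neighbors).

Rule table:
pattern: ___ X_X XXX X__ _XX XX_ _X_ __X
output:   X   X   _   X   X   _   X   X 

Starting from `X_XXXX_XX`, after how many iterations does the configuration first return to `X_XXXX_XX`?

18

_XX___XX_
XX_XXXX_X
__XX___XX
XXX_XXXX_
X__XX___X
_XXX_XXXX
XX__XX___
X_XXX_XXX
_XX__XX__
XX_XXX_XX
__XX__XX_
XXX_XXX_X
___XX__XX
XXXX_XXX_
X___XX__X
_XXXX_XXX
XX___XX__
X_XXXX_XX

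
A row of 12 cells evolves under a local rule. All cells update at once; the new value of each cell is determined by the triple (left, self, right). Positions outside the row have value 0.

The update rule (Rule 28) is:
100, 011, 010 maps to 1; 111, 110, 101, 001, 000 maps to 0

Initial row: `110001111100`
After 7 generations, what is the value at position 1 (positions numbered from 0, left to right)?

101001000010
101101100011
101001010010
101101011011
101001010010  (repeats generation 3; period 2)
generation 7: 101001010010
position 1 holds 0

0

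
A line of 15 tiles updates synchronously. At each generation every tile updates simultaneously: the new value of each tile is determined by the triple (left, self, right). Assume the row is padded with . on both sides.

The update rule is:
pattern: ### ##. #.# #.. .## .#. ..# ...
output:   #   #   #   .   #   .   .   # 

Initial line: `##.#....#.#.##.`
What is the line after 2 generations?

###..##..#.###.
###..##...####.

###..##...####.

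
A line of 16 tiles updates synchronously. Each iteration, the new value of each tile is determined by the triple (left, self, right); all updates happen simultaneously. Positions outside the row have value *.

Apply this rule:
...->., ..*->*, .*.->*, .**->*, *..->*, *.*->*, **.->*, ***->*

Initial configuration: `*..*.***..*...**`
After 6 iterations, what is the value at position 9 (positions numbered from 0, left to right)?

*

************.***
****************
****************  (fixed point — unchanged through iteration 6)
position 9 holds *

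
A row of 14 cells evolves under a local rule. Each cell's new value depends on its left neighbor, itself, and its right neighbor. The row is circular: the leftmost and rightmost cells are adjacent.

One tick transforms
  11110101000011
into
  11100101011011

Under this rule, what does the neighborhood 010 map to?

1

At position 5 the neighborhood is 010; the next row has 1 there.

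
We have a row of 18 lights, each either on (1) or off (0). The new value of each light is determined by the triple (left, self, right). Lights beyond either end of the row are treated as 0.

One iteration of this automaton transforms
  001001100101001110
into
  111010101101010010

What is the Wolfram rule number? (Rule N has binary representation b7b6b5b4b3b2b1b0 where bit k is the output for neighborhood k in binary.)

71

position 15: 111 → 0  (bit 7 = 0)
position 6: 110 → 1  (bit 6 = 1)
position 10: 101 → 0  (bit 5 = 0)
position 3: 100 → 0  (bit 4 = 0)
position 5: 011 → 0  (bit 3 = 0)
position 2: 010 → 1  (bit 2 = 1)
position 1: 001 → 1  (bit 1 = 1)
position 0: 000 → 1  (bit 0 = 1)
bits b7..b0 = 01000111 = 71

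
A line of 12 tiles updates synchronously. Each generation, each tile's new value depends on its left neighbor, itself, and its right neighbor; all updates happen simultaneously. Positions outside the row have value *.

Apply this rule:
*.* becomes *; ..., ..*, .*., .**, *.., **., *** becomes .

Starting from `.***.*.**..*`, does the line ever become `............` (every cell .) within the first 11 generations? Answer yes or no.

*...*.*.....
.....*......
............
all cells are . at generation 3

yes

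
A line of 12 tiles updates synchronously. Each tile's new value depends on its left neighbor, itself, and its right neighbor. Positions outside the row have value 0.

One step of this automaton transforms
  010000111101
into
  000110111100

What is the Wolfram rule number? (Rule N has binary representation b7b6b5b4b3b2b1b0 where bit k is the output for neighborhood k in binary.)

position 7: 111 → 1  (bit 7 = 1)
position 9: 110 → 1  (bit 6 = 1)
position 10: 101 → 0  (bit 5 = 0)
position 2: 100 → 0  (bit 4 = 0)
position 6: 011 → 1  (bit 3 = 1)
position 1: 010 → 0  (bit 2 = 0)
position 0: 001 → 0  (bit 1 = 0)
position 3: 000 → 1  (bit 0 = 1)
bits b7..b0 = 11001001 = 201

201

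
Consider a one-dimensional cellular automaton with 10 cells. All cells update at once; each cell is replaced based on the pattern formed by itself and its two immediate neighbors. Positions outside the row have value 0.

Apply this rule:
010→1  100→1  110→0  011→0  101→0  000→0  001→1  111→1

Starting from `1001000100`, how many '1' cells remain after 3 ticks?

tick 1: 1111101110
tick 2: 0111000101
tick 3: 1010101101
count of 1: 6

6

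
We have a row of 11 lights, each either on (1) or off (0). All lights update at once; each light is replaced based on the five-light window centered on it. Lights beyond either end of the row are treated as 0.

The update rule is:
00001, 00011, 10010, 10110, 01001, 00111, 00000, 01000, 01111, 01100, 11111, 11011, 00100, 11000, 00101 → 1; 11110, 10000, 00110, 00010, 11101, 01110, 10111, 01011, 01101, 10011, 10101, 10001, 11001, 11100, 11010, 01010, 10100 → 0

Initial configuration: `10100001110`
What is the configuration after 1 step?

10010111001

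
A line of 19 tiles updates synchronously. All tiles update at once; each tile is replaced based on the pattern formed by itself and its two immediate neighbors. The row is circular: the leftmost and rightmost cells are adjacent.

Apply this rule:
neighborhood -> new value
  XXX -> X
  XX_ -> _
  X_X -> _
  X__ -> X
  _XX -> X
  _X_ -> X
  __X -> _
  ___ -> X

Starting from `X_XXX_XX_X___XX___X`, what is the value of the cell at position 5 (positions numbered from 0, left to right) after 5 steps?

_

__XX__X__XXX_X_XX_X
X_X_X_XX_XX__X_X__X
__X_X_X__X_X_X_XX_X
X_X_X_XX_X_X_X_X__X
__X_X_X__X_X_X_XX_X
position 5 holds _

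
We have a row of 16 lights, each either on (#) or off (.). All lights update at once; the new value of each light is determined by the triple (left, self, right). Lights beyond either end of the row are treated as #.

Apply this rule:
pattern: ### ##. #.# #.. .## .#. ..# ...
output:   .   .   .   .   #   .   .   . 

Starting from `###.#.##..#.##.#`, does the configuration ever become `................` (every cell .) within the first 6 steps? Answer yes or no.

......#.....#..#
...............#
...............#  (fixed point — unchanged through step 6)
step 6 is ...............#, still not uniform .

no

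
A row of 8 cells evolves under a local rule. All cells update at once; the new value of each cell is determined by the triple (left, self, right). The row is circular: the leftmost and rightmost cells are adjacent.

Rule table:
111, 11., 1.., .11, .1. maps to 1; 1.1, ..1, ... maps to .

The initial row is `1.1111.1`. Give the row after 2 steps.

1.1111.1  (fixed point — unchanged through step 2)

1.1111.1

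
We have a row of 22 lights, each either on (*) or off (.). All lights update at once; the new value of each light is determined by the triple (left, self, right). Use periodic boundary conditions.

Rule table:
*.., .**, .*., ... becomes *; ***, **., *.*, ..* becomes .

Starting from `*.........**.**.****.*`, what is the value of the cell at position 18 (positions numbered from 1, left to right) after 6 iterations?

*

.********.*..*..*....*
.*........**.**.****.*
.********.*..*..*....*  (repeats iteration 1; period 2)
iteration 6: .*........**.**.****.*
position 18 holds *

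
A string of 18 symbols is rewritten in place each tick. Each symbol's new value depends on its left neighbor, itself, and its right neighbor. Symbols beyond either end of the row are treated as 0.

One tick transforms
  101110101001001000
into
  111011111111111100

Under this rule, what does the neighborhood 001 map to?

At position 10 the neighborhood is 001; the next row has 1 there.

1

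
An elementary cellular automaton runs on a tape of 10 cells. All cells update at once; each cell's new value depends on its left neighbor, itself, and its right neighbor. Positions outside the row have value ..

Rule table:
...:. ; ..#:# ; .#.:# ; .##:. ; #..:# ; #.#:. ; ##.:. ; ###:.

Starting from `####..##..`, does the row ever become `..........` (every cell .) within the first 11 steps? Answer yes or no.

....##..#.
...#..####
..####....
.#....#...
###..###..
...##...#.
..#..#.###
.#####....
#.....#...
##...###..
..#.#...#.
step 11 is ..#.#...#., still not uniform .

no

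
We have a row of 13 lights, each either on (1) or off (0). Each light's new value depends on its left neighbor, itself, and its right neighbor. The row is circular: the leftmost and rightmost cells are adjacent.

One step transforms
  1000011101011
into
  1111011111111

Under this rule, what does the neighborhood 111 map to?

1

At position 6 the neighborhood is 111; the next row has 1 there.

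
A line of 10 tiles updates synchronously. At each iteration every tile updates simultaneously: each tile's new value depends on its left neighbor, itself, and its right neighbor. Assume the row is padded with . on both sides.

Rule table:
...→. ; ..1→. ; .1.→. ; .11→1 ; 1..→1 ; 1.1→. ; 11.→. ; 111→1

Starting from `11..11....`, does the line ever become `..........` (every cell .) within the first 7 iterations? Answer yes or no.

yes

iteration 1: 1.1.1.1...
iteration 2: .......1..
iteration 3: ........1.
iteration 4: .........1
iteration 5: ..........
all cells are . at iteration 5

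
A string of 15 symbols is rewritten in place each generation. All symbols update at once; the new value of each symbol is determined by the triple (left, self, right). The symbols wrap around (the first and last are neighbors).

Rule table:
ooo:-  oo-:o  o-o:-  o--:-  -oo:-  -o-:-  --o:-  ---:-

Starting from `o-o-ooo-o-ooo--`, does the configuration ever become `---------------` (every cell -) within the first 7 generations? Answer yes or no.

generation 1: ------o-----o--
generation 2: ---------------
all cells are - at generation 2

yes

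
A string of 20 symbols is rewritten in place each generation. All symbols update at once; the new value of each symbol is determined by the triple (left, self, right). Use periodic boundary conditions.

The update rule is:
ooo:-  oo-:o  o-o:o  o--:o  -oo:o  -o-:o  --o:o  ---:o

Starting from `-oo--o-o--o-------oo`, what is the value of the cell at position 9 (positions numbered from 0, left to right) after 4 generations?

oooooooooooooooooooo
--------------------
oooooooooooooooooooo  (repeats generation 1; period 2)
generation 4: --------------------
position 9 holds -

-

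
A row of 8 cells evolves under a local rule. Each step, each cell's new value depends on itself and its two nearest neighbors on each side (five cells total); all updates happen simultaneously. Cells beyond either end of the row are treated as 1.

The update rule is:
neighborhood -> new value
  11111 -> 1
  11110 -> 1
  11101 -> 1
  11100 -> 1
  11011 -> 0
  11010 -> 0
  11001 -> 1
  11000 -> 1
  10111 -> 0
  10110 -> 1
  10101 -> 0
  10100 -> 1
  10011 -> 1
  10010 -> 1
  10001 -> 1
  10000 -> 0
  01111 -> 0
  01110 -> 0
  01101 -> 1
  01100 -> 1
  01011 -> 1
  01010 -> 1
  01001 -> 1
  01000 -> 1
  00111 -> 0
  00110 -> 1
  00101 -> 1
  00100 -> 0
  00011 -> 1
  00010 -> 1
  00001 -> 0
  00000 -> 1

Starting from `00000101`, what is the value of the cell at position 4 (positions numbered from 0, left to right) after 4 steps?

0

10101110
10010010
11101111
11100011
position 4 holds 0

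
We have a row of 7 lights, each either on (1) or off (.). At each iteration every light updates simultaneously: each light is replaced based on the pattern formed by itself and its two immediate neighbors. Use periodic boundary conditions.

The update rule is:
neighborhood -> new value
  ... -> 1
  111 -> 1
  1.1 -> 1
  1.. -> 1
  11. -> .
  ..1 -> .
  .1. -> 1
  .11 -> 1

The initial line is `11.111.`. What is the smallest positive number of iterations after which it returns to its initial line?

7

1.111.1
.111.11
111.11.
11.11.1
1.11.11
.11.111
11.111.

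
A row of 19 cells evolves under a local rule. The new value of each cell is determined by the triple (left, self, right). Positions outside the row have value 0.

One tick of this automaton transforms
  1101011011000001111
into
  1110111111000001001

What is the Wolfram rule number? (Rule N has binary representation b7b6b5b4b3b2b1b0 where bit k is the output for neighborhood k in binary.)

104

position 16: 111 → 0  (bit 7 = 0)
position 1: 110 → 1  (bit 6 = 1)
position 2: 101 → 1  (bit 5 = 1)
position 10: 100 → 0  (bit 4 = 0)
position 0: 011 → 1  (bit 3 = 1)
position 3: 010 → 0  (bit 2 = 0)
position 14: 001 → 0  (bit 1 = 0)
position 11: 000 → 0  (bit 0 = 0)
bits b7..b0 = 01101000 = 104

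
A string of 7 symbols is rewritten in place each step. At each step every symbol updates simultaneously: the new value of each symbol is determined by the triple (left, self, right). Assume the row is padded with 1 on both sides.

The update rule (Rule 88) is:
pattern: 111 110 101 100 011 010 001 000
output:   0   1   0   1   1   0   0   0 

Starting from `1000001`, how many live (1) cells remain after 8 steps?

1100001
0110001
0111001
0101101
0001101
1001101
1101101
0101101
count of 1: 4

4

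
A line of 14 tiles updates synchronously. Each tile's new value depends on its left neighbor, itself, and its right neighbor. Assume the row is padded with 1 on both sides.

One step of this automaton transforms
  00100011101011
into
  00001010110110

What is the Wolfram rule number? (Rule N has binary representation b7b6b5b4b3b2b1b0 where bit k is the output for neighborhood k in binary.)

105

position 7: 111 → 0  (bit 7 = 0)
position 8: 110 → 1  (bit 6 = 1)
position 9: 101 → 1  (bit 5 = 1)
position 0: 100 → 0  (bit 4 = 0)
position 6: 011 → 1  (bit 3 = 1)
position 2: 010 → 0  (bit 2 = 0)
position 1: 001 → 0  (bit 1 = 0)
position 4: 000 → 1  (bit 0 = 1)
bits b7..b0 = 01101001 = 105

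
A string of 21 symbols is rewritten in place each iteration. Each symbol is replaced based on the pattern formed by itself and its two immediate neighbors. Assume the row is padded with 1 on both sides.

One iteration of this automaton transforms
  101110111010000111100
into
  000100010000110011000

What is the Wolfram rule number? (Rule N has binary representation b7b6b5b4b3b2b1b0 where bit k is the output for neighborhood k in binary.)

129

position 3: 111 → 1  (bit 7 = 1)
position 0: 110 → 0  (bit 6 = 0)
position 1: 101 → 0  (bit 5 = 0)
position 11: 100 → 0  (bit 4 = 0)
position 2: 011 → 0  (bit 3 = 0)
position 10: 010 → 0  (bit 2 = 0)
position 14: 001 → 0  (bit 1 = 0)
position 12: 000 → 1  (bit 0 = 1)
bits b7..b0 = 10000001 = 129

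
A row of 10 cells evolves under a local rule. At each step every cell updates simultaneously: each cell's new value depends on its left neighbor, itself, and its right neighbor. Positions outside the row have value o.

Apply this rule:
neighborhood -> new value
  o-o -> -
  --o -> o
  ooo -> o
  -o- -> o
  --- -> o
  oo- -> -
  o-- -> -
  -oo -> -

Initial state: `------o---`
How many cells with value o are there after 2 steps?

5

-oooooo-oo
--oooo---o
count of o: 5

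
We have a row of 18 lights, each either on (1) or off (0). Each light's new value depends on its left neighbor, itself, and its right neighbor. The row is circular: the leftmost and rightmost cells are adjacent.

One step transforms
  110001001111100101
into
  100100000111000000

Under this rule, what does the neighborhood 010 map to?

0

At position 5 the neighborhood is 010; the next row has 0 there.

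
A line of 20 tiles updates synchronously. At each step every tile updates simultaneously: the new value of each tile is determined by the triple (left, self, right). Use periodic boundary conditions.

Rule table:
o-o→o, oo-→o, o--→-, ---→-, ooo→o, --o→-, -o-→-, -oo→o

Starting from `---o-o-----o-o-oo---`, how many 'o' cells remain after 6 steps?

step 1: ----o-------o-ooo---
step 2: -------------oooo---
step 3: -------------oooo---  (fixed point — unchanged through step 6)
count of o: 4

4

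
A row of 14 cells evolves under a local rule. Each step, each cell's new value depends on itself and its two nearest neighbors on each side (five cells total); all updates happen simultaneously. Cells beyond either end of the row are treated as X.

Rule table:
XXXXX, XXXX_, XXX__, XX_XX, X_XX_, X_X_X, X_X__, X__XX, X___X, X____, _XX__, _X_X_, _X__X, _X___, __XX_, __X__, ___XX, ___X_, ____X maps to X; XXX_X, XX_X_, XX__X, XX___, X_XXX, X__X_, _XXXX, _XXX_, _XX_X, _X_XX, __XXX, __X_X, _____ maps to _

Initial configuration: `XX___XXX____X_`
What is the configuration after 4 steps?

_XX__XXXXXX_XX

step 1: XX_XX__X_XXX__
step 2: X_XXX______X_X
step 3: _X__X_X__XX___
step 4: _XX__XXXXXX_XX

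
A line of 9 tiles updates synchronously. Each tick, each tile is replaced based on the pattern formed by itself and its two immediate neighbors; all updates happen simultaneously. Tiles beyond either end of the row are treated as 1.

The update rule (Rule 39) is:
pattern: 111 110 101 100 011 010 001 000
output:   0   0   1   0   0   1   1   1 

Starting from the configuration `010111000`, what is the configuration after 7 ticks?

110111001

111000011
000011100
011100001
100001110
001110001
010000110
110111001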